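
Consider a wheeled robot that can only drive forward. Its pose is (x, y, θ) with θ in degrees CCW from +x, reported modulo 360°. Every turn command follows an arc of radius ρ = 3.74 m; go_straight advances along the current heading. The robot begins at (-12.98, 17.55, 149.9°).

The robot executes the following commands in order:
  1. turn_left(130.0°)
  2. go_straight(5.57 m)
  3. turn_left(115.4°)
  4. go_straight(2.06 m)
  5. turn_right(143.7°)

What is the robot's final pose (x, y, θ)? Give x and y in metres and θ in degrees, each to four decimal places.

(-4.3456, 2.7324, 251.6000°)

set_pose: (x, y, θ) = (-12.9800, 17.5500, 149.9000°), ρ = 3.74
turn_left(130.0°): centre at ρ to the left, rotate +130.0° → (-18.5400, 13.6713, 279.9000°)
go_straight(5.57): x += 5.57·cos θ, y += 5.57·sin θ → (-17.5823, 8.1843, 279.9000°)
turn_left(115.4°): centre at ρ to the left, rotate +115.4° → (-11.7368, 5.7749, 395.3000° ≡ 35.3000°)
go_straight(2.06): x += 2.06·cos θ, y += 2.06·sin θ → (-10.0556, 6.9653, 35.3000°)
turn_right(143.7°): centre at ρ to the right, rotate −143.7° → (-4.3456, 2.7324, -108.4000° ≡ 251.6000°)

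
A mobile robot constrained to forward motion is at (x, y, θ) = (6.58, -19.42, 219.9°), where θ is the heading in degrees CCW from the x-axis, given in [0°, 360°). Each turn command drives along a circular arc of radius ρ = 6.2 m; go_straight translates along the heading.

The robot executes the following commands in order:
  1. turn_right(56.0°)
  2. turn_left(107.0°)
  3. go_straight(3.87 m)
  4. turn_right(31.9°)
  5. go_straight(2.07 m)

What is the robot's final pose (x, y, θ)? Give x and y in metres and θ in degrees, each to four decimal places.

(-8.9251, -35.6091, 239.0000°)

set_pose: (x, y, θ) = (6.5800, -19.4200, 219.9000°), ρ = 6.2
turn_right(56.0°): centre at ρ to the right, rotate −56.0° → (0.8837, -20.6204, 163.9000°)
turn_left(107.0°): centre at ρ to the left, rotate +107.0° → (-7.0349, -26.6746, 270.9000°)
go_straight(3.87): x += 3.87·cos θ, y += 3.87·sin θ → (-6.9741, -30.5441, 270.9000°)
turn_right(31.9°): centre at ρ to the right, rotate −31.9° → (-7.8589, -33.8348, 239.0000°)
go_straight(2.07): x += 2.07·cos θ, y += 2.07·sin θ → (-8.9251, -35.6091, 239.0000°)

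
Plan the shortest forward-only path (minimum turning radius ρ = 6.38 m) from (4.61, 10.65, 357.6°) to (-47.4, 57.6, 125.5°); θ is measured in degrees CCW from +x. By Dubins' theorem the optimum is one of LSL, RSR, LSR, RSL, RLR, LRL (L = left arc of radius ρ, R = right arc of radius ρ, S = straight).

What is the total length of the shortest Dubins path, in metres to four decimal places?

82.6468 m

Let ψ = atan2(Δy, Δx) = atan2(46.95, -52.01) = 137.9271° be the start→goal bearing.
Normalize: d = |goal − start| / ρ = 70.066701/6.38 = 10.982242, α = (θ_start − ψ) mod 360° = 219.6729° = 3.834016 rad, β = (θ_goal − ψ) mod 360° = 347.5729° = 6.066292 rad.
Common terms: sin α = -0.638404, cos α = -0.769701, sin β = -0.215197, cos β = 0.976571, cos(α−β) = -0.614285, d² = 120.609629. Work in radians in the unit-radius frame; every candidate has L = ρ·(t + p + q).
LSL: p² = 2 + d² − 2cos(α−β) + 2d(sin α − sin β) = 114.542676; p = √p² = 10.702461; φ = atan2(cos β − cos α, d + sin α − sin β) = 0.163898 rad; t = (φ − α) mod 2π = 2.613068 rad, q = (β − φ) mod 2π = 5.902393 rad → L = 6.38·(2.613068 + 10.702461 + 5.902393) = 6.38·19.217923 = 122.610347 m
RSR: p² = 2 + d² − 2cos(α−β) + 2d(sin β − sin α) = 133.133723; p = √p² = 11.538359; φ = atan2(cos α − cos β, d − sin α + sin β) = -0.151929 rad; t = (α − φ) mod 2π = 3.985944 rad, q = (φ − β) mod 2π = 0.064965 rad → L = 6.38·(3.985944 + 11.538359 + 0.064965) = 6.38·15.589268 = 99.459530 m
LSR: p² = d² − 2 + 2cos(α−β) + 2d(sin α + sin β) = 98.632154; p = √p² = 9.931372; φ = atan2(−cos α − cos β, d + sin α + sin β) − atan2(−2, p) = 0.178303 rad; t = (φ − α) mod 2π = 2.627472 rad, q = (φ − β) mod 2π = 0.395196 rad → L = 6.38·(2.627472 + 9.931372 + 0.395196) = 6.38·12.954041 = 82.646781 m
RSL: p² = d² − 2 + 2cos(α−β) − 2d(sin α + sin β) = 136.129964; p = √p² = 11.667475; φ = atan2(cos α + cos β, d − sin α − sin β) − atan2(2, p) = -0.152290 rad; t = (α − φ) mod 2π = 3.986306 rad, q = (β − φ) mod 2π = 6.218582 rad → L = 6.38·(3.986306 + 11.667475 + 6.218582) = 6.38·21.872363 = 139.545674 m
RLR: c = (6 − d² + 2cos(α−β) + 2d(sin α − sin β))/8 = -15.641715, |c| > 1 → infeasible
LRL: c = (6 − d² + 2cos(α−β) − 2d(sin α − sin β))/8 = -13.317835, |c| > 1 → infeasible
Shortest: LSR with L = 82.646781 m ≈ 82.6468 m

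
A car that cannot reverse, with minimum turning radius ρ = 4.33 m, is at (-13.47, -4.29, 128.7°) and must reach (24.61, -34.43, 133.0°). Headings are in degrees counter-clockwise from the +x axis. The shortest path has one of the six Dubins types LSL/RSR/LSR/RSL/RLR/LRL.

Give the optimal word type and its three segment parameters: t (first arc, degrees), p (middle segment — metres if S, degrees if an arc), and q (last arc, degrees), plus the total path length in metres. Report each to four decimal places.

Let ψ = atan2(Δy, Δx) = atan2(-30.14, 38.08) = -38.3613° be the start→goal bearing.
Normalize: d = |goal − start| / ρ = 48.564452/4.33 = 11.215809, α = (θ_start − ψ) mod 360° = 167.0613° = 2.915770 rad, β = (θ_goal − ψ) mod 360° = 171.3613° = 2.990819 rad.
Common terms: sin α = 0.223908, cos α = -0.974610, sin β = 0.150203, cos β = -0.988655, cos(α−β) = 0.997185, d² = 125.794367. Work in radians in the unit-radius frame; every candidate has L = ρ·(t + p + q).
LSL: p² = 2 + d² − 2cos(α−β) + 2d(sin α − sin β) = 127.453326; p = √p² = 11.289523; φ = atan2(cos β − cos α, d + sin α − sin β) = -0.001244 rad; t = (φ − α) mod 2π = 3.366171 rad, q = (β − φ) mod 2π = 2.992063 rad → L = 4.33·(3.366171 + 11.289523 + 2.992063) = 4.33·17.647757 = 76.414789 m
RSR: p² = 2 + d² − 2cos(α−β) + 2d(sin β − sin α) = 124.146667; p = √p² = 11.142112; φ = atan2(cos α − cos β, d − sin α + sin β) = 0.001261 rad; t = (α − φ) mod 2π = 2.914510 rad, q = (φ − β) mod 2π = 3.293627 rad → L = 4.33·(2.914510 + 11.142112 + 3.293627) = 4.33·17.350248 = 75.126576 m
LSR: p² = d² − 2 + 2cos(α−β) + 2d(sin α + sin β) = 134.180651; p = √p² = 11.583637; φ = atan2(−cos α − cos β, d + sin α + sin β) − atan2(−2, p) = 0.338773 rad; t = (φ − α) mod 2π = 3.706188 rad, q = (φ − β) mod 2π = 3.631139 rad → L = 4.33·(3.706188 + 11.583637 + 3.631139) = 4.33·18.920965 = 81.927777 m
RSL: p² = d² − 2 + 2cos(α−β) − 2d(sin α + sin β) = 117.396822; p = √p² = 10.834981; φ = atan2(cos α + cos β, d − sin α − sin β) − atan2(2, p) = -0.361676 rad; t = (α − φ) mod 2π = 3.277446 rad, q = (β − φ) mod 2π = 3.352495 rad → L = 4.33·(3.277446 + 10.834981 + 3.352495) = 4.33·17.464923 = 75.623116 m
RLR: c = (6 − d² + 2cos(α−β) + 2d(sin α − sin β))/8 = -14.518333, |c| > 1 → infeasible
LRL: c = (6 − d² + 2cos(α−β) − 2d(sin α − sin β))/8 = -14.931666, |c| > 1 → infeasible
Shortest: RSR with L = 75.126576 m ≈ 75.1266 m
Convert RSR to answer units (arcs ×180/π): t = 2.914510·180/π = 166.9891°, p = ρ·p = 4.33·11.142112 = 48.2453 m, q = 3.293627·180/π = 188.7109°, L = 75.1266 m.

RSR: t = 166.9891°, p = 48.2453 m, q = 188.7109°, L = 75.1266 m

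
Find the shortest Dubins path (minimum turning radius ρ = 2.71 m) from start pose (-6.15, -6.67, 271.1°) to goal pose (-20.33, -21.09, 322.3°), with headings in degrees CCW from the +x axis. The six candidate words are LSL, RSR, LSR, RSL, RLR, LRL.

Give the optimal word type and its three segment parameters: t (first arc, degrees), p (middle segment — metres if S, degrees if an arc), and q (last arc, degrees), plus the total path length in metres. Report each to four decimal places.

RSL: t = 60.0860°, p = 14.7086 m, q = 111.2860°, L = 22.8143 m

Let ψ = atan2(Δy, Δx) = atan2(-14.42, -14.18) = -134.5192° be the start→goal bearing.
Normalize: d = |goal − start| / ρ = 20.223966/2.71 = 7.462718, α = (θ_start − ψ) mod 360° = 45.6192° = 0.796205 rad, β = (θ_goal − ψ) mod 360° = 96.8192° = 1.689814 rad.
Common terms: sin α = 0.714707, cos α = 0.699424, sin β = 0.992926, cos β = -0.118737, cos(α−β) = 0.626604, d² = 55.692161. Work in radians in the unit-radius frame; every candidate has L = ρ·(t + p + q).
LSL: p² = 2 + d² − 2cos(α−β) + 2d(sin α − sin β) = 52.286420; p = √p² = 7.230935; φ = atan2(cos β − cos α, d + sin α − sin β) = -0.113390 rad; t = (φ − α) mod 2π = 5.373590 rad, q = (β − φ) mod 2π = 1.803204 rad → L = 2.71·(5.373590 + 7.230935 + 1.803204) = 2.71·14.407729 = 39.044945 m
RSR: p² = 2 + d² − 2cos(α−β) + 2d(sin β − sin α) = 60.591487; p = √p² = 7.784053; φ = atan2(cos α − cos β, d − sin α + sin β) = 0.105302 rad; t = (α − φ) mod 2π = 0.690904 rad, q = (φ − β) mod 2π = 4.698673 rad → L = 2.71·(0.690904 + 7.784053 + 4.698673) = 2.71·13.173630 = 35.700538 m
LSR: p² = d² − 2 + 2cos(α−β) + 2d(sin α + sin β) = 80.432535; p = √p² = 8.968419; φ = atan2(−cos α − cos β, d + sin α + sin β) − atan2(−2, p) = 0.156177 rad; t = (φ − α) mod 2π = 5.643157 rad, q = (φ − β) mod 2π = 4.749548 rad → L = 2.71·(5.643157 + 8.968419 + 4.749548) = 2.71·19.361124 = 52.468645 m
RSL: p² = d² − 2 + 2cos(α−β) − 2d(sin α + sin β) = 29.458202; p = √p² = 5.427541; φ = atan2(cos α + cos β, d − sin α − sin β) − atan2(2, p) = -0.252493 rad; t = (α − φ) mod 2π = 1.048698 rad, q = (β − φ) mod 2π = 1.942306 rad → L = 2.71·(1.048698 + 5.427541 + 1.942306) = 2.71·8.418545 = 22.814258 m
RLR: c = (6 − d² + 2cos(α−β) + 2d(sin α − sin β))/8 = -6.573936, |c| > 1 → infeasible
LRL: c = (6 − d² + 2cos(α−β) − 2d(sin α − sin β))/8 = -5.535802, |c| > 1 → infeasible
Shortest: RSL with L = 22.814258 m ≈ 22.8143 m
Convert RSL to answer units (arcs ×180/π): t = 1.048698·180/π = 60.0860°, p = ρ·p = 2.71·5.427541 = 14.7086 m, q = 1.942306·180/π = 111.2860°, L = 22.8143 m.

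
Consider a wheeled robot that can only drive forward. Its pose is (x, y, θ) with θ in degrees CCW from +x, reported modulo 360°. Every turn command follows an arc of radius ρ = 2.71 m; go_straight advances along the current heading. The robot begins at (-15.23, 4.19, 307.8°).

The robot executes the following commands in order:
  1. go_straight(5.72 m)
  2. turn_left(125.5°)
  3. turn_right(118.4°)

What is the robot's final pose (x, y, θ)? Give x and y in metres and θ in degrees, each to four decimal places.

set_pose: (x, y, θ) = (-15.2300, 4.1900, 307.8000°), ρ = 2.71
go_straight(5.72): x += 5.72·cos θ, y += 5.72·sin θ → (-11.7242, -0.3297, 307.8000°)
turn_left(125.5°): centre at ρ to the left, rotate +125.5° → (-6.9872, 0.5525, 433.3000° ≡ 73.3000°)
turn_right(118.4°): centre at ρ to the right, rotate −118.4° → (-2.4719, 1.6867, -45.1000° ≡ 314.9000°)

(-2.4719, 1.6867, 314.9000°)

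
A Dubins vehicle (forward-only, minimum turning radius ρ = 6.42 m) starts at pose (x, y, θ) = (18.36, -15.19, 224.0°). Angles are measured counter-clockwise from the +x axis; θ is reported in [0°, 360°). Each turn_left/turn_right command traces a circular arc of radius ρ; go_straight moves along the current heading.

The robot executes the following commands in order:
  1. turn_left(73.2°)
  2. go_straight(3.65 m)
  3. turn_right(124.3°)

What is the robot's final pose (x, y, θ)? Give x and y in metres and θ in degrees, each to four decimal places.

set_pose: (x, y, θ) = (18.3600, -15.1900, 224.0000°), ρ = 6.42
turn_left(73.2°): centre at ρ to the left, rotate +73.2° → (17.1097, -22.7427, 297.2000°)
go_straight(3.65): x += 3.65·cos θ, y += 3.65·sin θ → (18.7781, -25.9891, 297.2000°)
turn_right(124.3°): centre at ρ to the right, rotate −124.3° → (12.2745, -35.2944, 172.9000°)

(12.2745, -35.2944, 172.9000°)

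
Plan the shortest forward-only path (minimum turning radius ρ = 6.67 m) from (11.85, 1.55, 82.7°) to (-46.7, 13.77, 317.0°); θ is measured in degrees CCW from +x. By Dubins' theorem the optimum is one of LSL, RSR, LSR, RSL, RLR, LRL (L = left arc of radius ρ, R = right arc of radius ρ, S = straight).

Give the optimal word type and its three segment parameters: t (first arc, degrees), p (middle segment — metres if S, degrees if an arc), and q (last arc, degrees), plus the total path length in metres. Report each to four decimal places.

LSL: t = 78.3707°, p = 50.0942 m, q = 155.9293°, L = 77.3699 m

Let ψ = atan2(Δy, Δx) = atan2(12.22, -58.55) = 168.2110° be the start→goal bearing.
Normalize: d = |goal − start| / ρ = 59.811628/6.67 = 8.967261, α = (θ_start − ψ) mod 360° = 274.4890° = 4.790737 rad, β = (θ_goal − ψ) mod 360° = 148.7890° = 2.596858 rad.
Common terms: sin α = -0.996932, cos α = 0.078268, sin β = 0.518191, cos β = -0.855265, cos(α−β) = -0.583541, d² = 80.411763. Work in radians in the unit-radius frame; every candidate has L = ρ·(t + p + q).
LSL: p² = 2 + d² − 2cos(α−β) + 2d(sin α − sin β) = 56.405829; p = √p² = 7.510381; φ = atan2(cos β − cos α, d + sin α − sin β) = -0.124621 rad; t = (φ − α) mod 2π = 1.367827 rad, q = (β − φ) mod 2π = 2.721479 rad → L = 6.67·(1.367827 + 7.510381 + 2.721479) = 6.67·11.599688 = 77.369918 m
RSR: p² = 2 + d² − 2cos(α−β) + 2d(sin β − sin α) = 110.751863; p = √p² = 10.523871; φ = atan2(cos α − cos β, d − sin α + sin β) = 0.088823 rad; t = (α − φ) mod 2π = 4.701914 rad, q = (φ − β) mod 2π = 3.775150 rad → L = 6.67·(4.701914 + 10.523871 + 3.775150) = 6.67·19.000935 = 126.736238 m
LSR: p² = d² − 2 + 2cos(α−β) + 2d(sin α + sin β) = 68.658688; p = √p² = 8.286054; φ = atan2(−cos α − cos β, d + sin α + sin β) − atan2(−2, p) = 0.328120 rad; t = (φ − α) mod 2π = 1.820569 rad, q = (φ − β) mod 2π = 4.014447 rad → L = 6.67·(1.820569 + 8.286054 + 4.014447) = 6.67·14.121070 = 94.187536 m
RSL: p² = d² − 2 + 2cos(α−β) − 2d(sin α + sin β) = 85.830674; p = √p² = 9.264485; φ = atan2(cos α + cos β, d − sin α − sin β) − atan2(2, p) = -0.294687 rad; t = (α − φ) mod 2π = 5.085424 rad, q = (β − φ) mod 2π = 2.891545 rad → L = 6.67·(5.085424 + 9.264485 + 2.891545) = 6.67·17.241454 = 115.000498 m
RLR: c = (6 − d² + 2cos(α−β) + 2d(sin α − sin β))/8 = -12.843983, |c| > 1 → infeasible
LRL: c = (6 − d² + 2cos(α−β) − 2d(sin α − sin β))/8 = -6.050729, |c| > 1 → infeasible
Shortest: LSL with L = 77.369918 m ≈ 77.3699 m
Convert LSL to answer units (arcs ×180/π): t = 1.367827·180/π = 78.3707°, p = ρ·p = 6.67·7.510381 = 50.0942 m, q = 2.721479·180/π = 155.9293°, L = 77.3699 m.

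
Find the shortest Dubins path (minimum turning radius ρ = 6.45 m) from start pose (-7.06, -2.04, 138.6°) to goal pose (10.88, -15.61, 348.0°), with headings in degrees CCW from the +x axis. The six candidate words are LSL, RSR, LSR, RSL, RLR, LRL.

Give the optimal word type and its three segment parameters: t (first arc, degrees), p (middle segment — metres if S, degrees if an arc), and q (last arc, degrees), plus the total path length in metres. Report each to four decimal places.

RSL: t = 219.4480°, p = 14.3334 m, q = 68.8480°, L = 46.7880 m

Let ψ = atan2(Δy, Δx) = atan2(-13.57, 17.94) = -37.1042° be the start→goal bearing.
Normalize: d = |goal − start| / ρ = 22.494188/6.45 = 3.487471, α = (θ_start − ψ) mod 360° = 175.7042° = 3.066617 rad, β = (θ_goal − ψ) mod 360° = 25.1042° = 0.438152 rad.
Common terms: sin α = 0.074905, cos α = -0.997191, sin β = 0.424266, cos β = 0.905537, cos(α−β) = -0.871214, d² = 12.162454. Work in radians in the unit-radius frame; every candidate has L = ρ·(t + p + q).
LSL: p² = 2 + d² − 2cos(α−β) + 2d(sin α − sin β) = 13.468107; p = √p² = 3.669892; φ = atan2(cos β − cos α, d + sin α − sin β) = 0.545060 rad; t = (φ − α) mod 2π = 3.761628 rad, q = (β − φ) mod 2π = 6.176276 rad → L = 6.45·(3.761628 + 3.669892 + 6.176276) = 6.45·13.607797 = 87.770289 m
RSR: p² = 2 + d² − 2cos(α−β) + 2d(sin β − sin α) = 18.341657; p = √p² = 4.282716; φ = atan2(cos α − cos β, d − sin α + sin β) = -0.460371 rad; t = (α − φ) mod 2π = 3.526989 rad, q = (φ − β) mod 2π = 5.384663 rad → L = 6.45·(3.526989 + 4.282716 + 5.384663) = 6.45·13.194367 = 85.103669 m
LSR: p² = d² − 2 + 2cos(α−β) + 2d(sin α + sin β) = 11.901718; p = √p² = 3.449887; φ = atan2(−cos α − cos β, d + sin α + sin β) − atan2(−2, p) = 0.548367 rad; t = (φ − α) mod 2π = 3.764935 rad, q = (φ − β) mod 2π = 0.110216 rad → L = 6.45·(3.764935 + 3.449887 + 0.110216) = 6.45·7.325037 = 47.246491 m
RSL: p² = d² − 2 + 2cos(α−β) − 2d(sin α + sin β) = 4.938335; p = √p² = 2.222237; φ = atan2(cos α + cos β, d − sin α − sin β) − atan2(2, p) = -0.763473 rad; t = (α − φ) mod 2π = 3.830090 rad, q = (β − φ) mod 2π = 1.201625 rad → L = 6.45·(3.830090 + 2.222237 + 1.201625) = 6.45·7.253951 = 46.787987 m
RLR: c = (6 − d² + 2cos(α−β) + 2d(sin α − sin β))/8 = -1.292707, |c| > 1 → infeasible
LRL: c = (6 − d² + 2cos(α−β) − 2d(sin α − sin β))/8 = -0.683513; p = 2π − arccos c = 3.959824 rad; φ = atan2(cos β − cos α, d + sin α − sin β) = 0.545060 rad; t = (φ − α + p/2) mod 2π = 5.741540 rad, q = (β − α − t + p) mod 2π = 1.873003 rad → L = 6.45·(5.741540 + 3.959824 + 1.873003) = 6.45·11.574367 = 74.654669 m
Shortest: RSL with L = 46.787987 m ≈ 46.7880 m
Convert RSL to answer units (arcs ×180/π): t = 3.830090·180/π = 219.4480°, p = ρ·p = 6.45·2.222237 = 14.3334 m, q = 1.201625·180/π = 68.8480°, L = 46.7880 m.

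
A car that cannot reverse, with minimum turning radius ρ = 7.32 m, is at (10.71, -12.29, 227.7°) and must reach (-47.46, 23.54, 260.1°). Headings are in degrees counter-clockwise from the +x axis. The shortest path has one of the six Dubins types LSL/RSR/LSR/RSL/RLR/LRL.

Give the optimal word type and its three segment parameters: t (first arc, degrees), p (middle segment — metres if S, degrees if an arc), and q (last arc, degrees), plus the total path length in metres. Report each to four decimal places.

RSL: t = 96.3885°, p = 52.3339 m, q = 128.7885°, L = 81.1021 m

Let ψ = atan2(Δy, Δx) = atan2(35.83, -58.17) = 148.3689° be the start→goal bearing.
Normalize: d = |goal − start| / ρ = 68.319381/7.32 = 9.333249, α = (θ_start − ψ) mod 360° = 79.3311° = 1.384589 rad, β = (θ_goal − ψ) mod 360° = 111.7311° = 1.950076 rad.
Common terms: sin α = 0.982714, cos α = 0.185133, sin β = 0.928932, cos β = -0.370251, cos(α−β) = 0.844328, d² = 87.109532. Work in radians in the unit-radius frame; every candidate has L = ρ·(t + p + q).
LSL: p² = 2 + d² − 2cos(α−β) + 2d(sin α − sin β) = 88.424797; p = √p² = 9.403446; φ = atan2(cos β − cos α, d + sin α − sin β) = -0.059096 rad; t = (φ − α) mod 2π = 4.839500 rad, q = (β − φ) mod 2π = 2.009172 rad → L = 7.32·(4.839500 + 9.403446 + 2.009172) = 7.32·16.252118 = 118.965504 m
RSR: p² = 2 + d² − 2cos(α−β) + 2d(sin β − sin α) = 86.416956; p = √p² = 9.296072; φ = atan2(cos α − cos β, d − sin α + sin β) = 0.059780 rad; t = (α − φ) mod 2π = 1.324810 rad, q = (φ − β) mod 2π = 4.392889 rad → L = 7.32·(1.324810 + 9.296072 + 4.392889) = 7.32·15.013771 = 109.900801 m
LSR: p² = d² − 2 + 2cos(α−β) + 2d(sin α + sin β) = 122.481906; p = √p² = 11.067154; φ = atan2(−cos α − cos β, d + sin α + sin β) − atan2(−2, p) = 0.195246 rad; t = (φ − α) mod 2π = 5.093842 rad, q = (φ − β) mod 2π = 4.528356 rad → L = 7.32·(5.093842 + 11.067154 + 4.528356) = 7.32·20.689352 = 151.446058 m
RSL: p² = d² − 2 + 2cos(α−β) − 2d(sin α + sin β) = 51.114470; p = √p² = 7.149438; φ = atan2(cos α + cos β, d − sin α − sin β) − atan2(2, p) = -0.297708 rad; t = (α − φ) mod 2π = 1.682297 rad, q = (β − φ) mod 2π = 2.247784 rad → L = 7.32·(1.682297 + 7.149438 + 2.247784) = 7.32·11.079519 = 81.102081 m
RLR: c = (6 − d² + 2cos(α−β) + 2d(sin α − sin β))/8 = -9.802119, |c| > 1 → infeasible
LRL: c = (6 − d² + 2cos(α−β) − 2d(sin α − sin β))/8 = -10.053100, |c| > 1 → infeasible
Shortest: RSL with L = 81.102081 m ≈ 81.1021 m
Convert RSL to answer units (arcs ×180/π): t = 1.682297·180/π = 96.3885°, p = ρ·p = 7.32·7.149438 = 52.3339 m, q = 2.247784·180/π = 128.7885°, L = 81.1021 m.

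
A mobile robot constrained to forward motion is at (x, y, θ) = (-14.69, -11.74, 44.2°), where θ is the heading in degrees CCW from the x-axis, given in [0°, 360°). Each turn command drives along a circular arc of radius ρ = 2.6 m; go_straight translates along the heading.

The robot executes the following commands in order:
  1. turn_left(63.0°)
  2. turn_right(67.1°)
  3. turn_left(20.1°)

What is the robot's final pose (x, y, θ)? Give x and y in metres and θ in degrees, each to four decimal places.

set_pose: (x, y, θ) = (-14.6900, -11.7400, 44.2000°), ρ = 2.6
turn_left(63.0°): centre at ρ to the left, rotate +63.0° → (-14.0189, -9.1072, 107.2000°)
turn_right(67.1°): centre at ρ to the right, rotate −67.1° → (-13.2099, -6.3496, 40.1000°)
turn_left(20.1°): centre at ρ to the left, rotate +20.1° → (-12.6284, -5.6529, 60.2000°)

(-12.6284, -5.6529, 60.2000°)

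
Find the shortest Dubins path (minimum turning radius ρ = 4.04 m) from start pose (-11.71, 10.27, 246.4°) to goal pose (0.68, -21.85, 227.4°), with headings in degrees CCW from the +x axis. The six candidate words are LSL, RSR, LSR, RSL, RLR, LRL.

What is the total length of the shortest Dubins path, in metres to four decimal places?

35.8169 m

Let ψ = atan2(Δy, Δx) = atan2(-32.12, 12.39) = -68.9063° be the start→goal bearing.
Normalize: d = |goal − start| / ρ = 34.426828/4.04 = 8.521492, α = (θ_start − ψ) mod 360° = 315.3063° = 5.503134 rad, β = (θ_goal − ψ) mod 360° = 296.3063° = 5.171521 rad.
Common terms: sin α = -0.703316, cos α = 0.710877, sin β = -0.896437, cos β = 0.443170, cos(α−β) = 0.945519, d² = 72.615828. Work in radians in the unit-radius frame; every candidate has L = ρ·(t + p + q).
LSL: p² = 2 + d² − 2cos(α−β) + 2d(sin α − sin β) = 76.016154; p = √p² = 8.718724; φ = atan2(cos β − cos α, d + sin α − sin β) = -0.030710 rad; t = (φ − α) mod 2π = 0.749342 rad, q = (β − φ) mod 2π = 5.202231 rad → L = 4.04·(0.749342 + 8.718724 + 5.202231) = 4.04·14.670297 = 59.268000 m
RSR: p² = 2 + d² − 2cos(α−β) + 2d(sin β − sin α) = 69.433428; p = √p² = 8.332672; φ = atan2(cos α − cos β, d − sin α + sin β) = 0.032133 rad; t = (α − φ) mod 2π = 5.471001 rad, q = (φ − β) mod 2π = 1.143797 rad → L = 4.04·(5.471001 + 8.332672 + 1.143797) = 4.04·14.947470 = 60.387779 m
LSR: p² = d² − 2 + 2cos(α−β) + 2d(sin α + sin β) = 45.242289; p = √p² = 6.726239; φ = atan2(−cos α − cos β, d + sin α + sin β) − atan2(−2, p) = 0.123809 rad; t = (φ − α) mod 2π = 0.903861 rad, q = (φ − β) mod 2π = 1.235473 rad → L = 4.04·(0.903861 + 6.726239 + 1.235473) = 4.04·8.865573 = 35.816915 m
RSL: p² = d² − 2 + 2cos(α−β) − 2d(sin α + sin β) = 99.771442; p = √p² = 9.988566; φ = atan2(cos α + cos β, d − sin α − sin β) − atan2(2, p) = -0.084084 rad; t = (α − φ) mod 2π = 5.587217 rad, q = (β − φ) mod 2π = 5.255605 rad → L = 4.04·(5.587217 + 9.988566 + 5.255605) = 4.04·20.831388 = 84.158806 m
RLR: c = (6 − d² + 2cos(α−β) + 2d(sin α − sin β))/8 = -7.679178, |c| > 1 → infeasible
LRL: c = (6 − d² + 2cos(α−β) − 2d(sin α − sin β))/8 = -8.502019, |c| > 1 → infeasible
Shortest: LSR with L = 35.816915 m ≈ 35.8169 m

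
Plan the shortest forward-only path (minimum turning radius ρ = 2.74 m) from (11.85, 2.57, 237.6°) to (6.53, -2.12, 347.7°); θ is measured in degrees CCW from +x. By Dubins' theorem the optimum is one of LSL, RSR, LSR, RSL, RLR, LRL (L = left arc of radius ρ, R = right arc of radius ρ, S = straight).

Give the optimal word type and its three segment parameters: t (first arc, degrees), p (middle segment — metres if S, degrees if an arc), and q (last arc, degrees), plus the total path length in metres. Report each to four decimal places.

RLR: t = 109.2382°, p = 239.0473°, q = 19.7091°, L = 17.5982 m

Let ψ = atan2(Δy, Δx) = atan2(-4.69, -5.32) = -138.6013° be the start→goal bearing.
Normalize: d = |goal − start| / ρ = 7.092144/2.74 = 2.588374, α = (θ_start − ψ) mod 360° = 16.2013° = 0.282766 rad, β = (θ_goal − ψ) mod 360° = 126.3013° = 2.204373 rad.
Common terms: sin α = 0.279013, cos α = 0.960287, sin β = 0.805915, cos β = -0.592031, cos(α−β) = -0.343660, d² = 6.699678. Work in radians in the unit-radius frame; every candidate has L = ρ·(t + p + q).
LSL: p² = 2 + d² − 2cos(α−β) + 2d(sin α − sin β) = 6.659356; p = √p² = 2.580573; φ = atan2(cos β − cos α, d + sin α − sin β) = -0.645428 rad; t = (φ − α) mod 2π = 5.354992 rad, q = (β − φ) mod 2π = 2.849801 rad → L = 2.74·(5.354992 + 2.580573 + 2.849801) = 2.74·10.785366 = 29.551902 m
RSR: p² = 2 + d² − 2cos(α−β) + 2d(sin β − sin α) = 12.114638; p = √p² = 3.480609; φ = atan2(cos α − cos β, d − sin α + sin β) = 0.462281 rad; t = (α − φ) mod 2π = 6.103670 rad, q = (φ − β) mod 2π = 4.541093 rad → L = 2.74·(6.103670 + 3.480609 + 4.541093) = 2.74·14.125372 = 38.703519 m
LSR: p² = d² − 2 + 2cos(α−β) + 2d(sin α + sin β) = 9.628754; p = √p² = 3.103023; φ = atan2(−cos α − cos β, d + sin α + sin β) − atan2(−2, p) = 0.472604 rad; t = (φ − α) mod 2π = 0.189838 rad, q = (φ − β) mod 2π = 4.551416 rad → L = 2.74·(0.189838 + 3.103023 + 4.551416) = 2.74·7.844278 = 21.493321 m
RSL: p² = d² − 2 + 2cos(α−β) − 2d(sin α + sin β) = -1.604038 < 0 → infeasible
RLR: c = (6 − d² + 2cos(α−β) + 2d(sin α − sin β))/8 = -0.514330; p = 2π − arccos c = 4.172163 rad; φ = atan2(cos α − cos β, d − sin α + sin β) = 0.462281 rad; t = (α − φ + p/2) mod 2π = 1.906567 rad, q = (α − β − t + p) mod 2π = 0.343989 rad → L = 2.74·(1.906567 + 4.172163 + 0.343989) = 2.74·6.422719 = 17.598249 m
LRL: c = (6 − d² + 2cos(α−β) − 2d(sin α − sin β))/8 = 0.167581; p = 2π − arccos c = 4.880764 rad; φ = atan2(cos β − cos α, d + sin α − sin β) = -0.645428 rad; t = (φ − α + p/2) mod 2π = 1.512188 rad, q = (β − α − t + p) mod 2π = 5.290183 rad → L = 2.74·(1.512188 + 4.880764 + 5.290183) = 2.74·11.683135 = 32.011791 m
Shortest: RLR with L = 17.598249 m ≈ 17.5982 m
Convert RLR to answer units (arcs ×180/π): t = 1.906567·180/π = 109.2382°, p = 4.172163·180/π = 239.0473°, q = 0.343989·180/π = 19.7091°, L = 17.5982 m.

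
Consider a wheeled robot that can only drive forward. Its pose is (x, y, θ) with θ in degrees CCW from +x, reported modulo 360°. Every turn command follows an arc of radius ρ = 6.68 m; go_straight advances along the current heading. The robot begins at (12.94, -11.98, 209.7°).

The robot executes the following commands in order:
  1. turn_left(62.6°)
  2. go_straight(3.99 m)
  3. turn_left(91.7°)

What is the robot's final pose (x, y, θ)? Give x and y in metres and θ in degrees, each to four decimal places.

set_pose: (x, y, θ) = (12.9400, -11.9800, 209.7000°), ρ = 6.68
turn_left(62.6°): centre at ρ to the left, rotate +62.6° → (9.5750, -18.0505, 272.3000°)
go_straight(3.99): x += 3.99·cos θ, y += 3.99·sin θ → (9.7352, -22.0373, 272.3000°)
turn_left(91.7°): centre at ρ to the left, rotate +91.7° → (16.8758, -28.4330, 364.0000° ≡ 4.0000°)

(16.8758, -28.4330, 4.0000°)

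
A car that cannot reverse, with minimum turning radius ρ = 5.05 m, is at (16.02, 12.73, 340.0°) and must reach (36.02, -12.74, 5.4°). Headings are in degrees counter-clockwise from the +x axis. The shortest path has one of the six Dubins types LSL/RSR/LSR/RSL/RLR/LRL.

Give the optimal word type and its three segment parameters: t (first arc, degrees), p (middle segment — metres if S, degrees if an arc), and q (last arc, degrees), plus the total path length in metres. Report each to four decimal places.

RSL: t = 38.9250°, p = 24.4137 m, q = 64.3250°, L = 33.5141 m

Let ψ = atan2(Δy, Δx) = atan2(-25.47, 20.00) = -51.8597° be the start→goal bearing.
Normalize: d = |goal − start| / ρ = 32.383961/5.05 = 6.412665, α = (θ_start − ψ) mod 360° = 31.8597° = 0.556056 rad, β = (θ_goal − ψ) mod 360° = 57.2597° = 0.999370 rad.
Common terms: sin α = 0.527841, cos α = 0.849343, sin β = 0.841130, cos β = 0.540833, cos(α−β) = 0.903335, d² = 41.122278. Work in radians in the unit-radius frame; every candidate has L = ρ·(t + p + q).
LSL: p² = 2 + d² − 2cos(α−β) + 2d(sin α − sin β) = 37.297564; p = √p² = 6.107173; φ = atan2(cos β − cos α, d + sin α − sin β) = -0.050538 rad; t = (φ − α) mod 2π = 5.676592 rad, q = (β − φ) mod 2π = 1.049907 rad → L = 5.05·(5.676592 + 6.107173 + 1.049907) = 5.05·12.833672 = 64.810044 m
RSR: p² = 2 + d² − 2cos(α−β) + 2d(sin β − sin α) = 45.333652; p = √p² = 6.733027; φ = atan2(cos α − cos β, d − sin α + sin β) = 0.045837 rad; t = (α − φ) mod 2π = 0.510219 rad, q = (φ − β) mod 2π = 5.329652 rad → L = 5.05·(0.510219 + 6.733027 + 5.329652) = 5.05·12.572899 = 63.493138 m
LSR: p² = d² − 2 + 2cos(α−β) + 2d(sin α + sin β) = 58.486453; p = √p² = 7.647644; φ = atan2(−cos α − cos β, d + sin α + sin β) − atan2(−2, p) = 0.079007 rad; t = (φ − α) mod 2π = 5.806136 rad, q = (φ − β) mod 2π = 5.362822 rad → L = 5.05·(5.806136 + 7.647644 + 5.362822) = 5.05·18.816601 = 95.023837 m
RSL: p² = d² − 2 + 2cos(α−β) − 2d(sin α + sin β) = 23.371445; p = √p² = 4.834402; φ = atan2(cos α + cos β, d − sin α − sin β) − atan2(2, p) = -0.123313 rad; t = (α − φ) mod 2π = 0.679370 rad, q = (β − φ) mod 2π = 1.122683 rad → L = 5.05·(0.679370 + 4.834402 + 1.122683) = 5.05·6.636455 = 33.514097 m
RLR: c = (6 − d² + 2cos(α−β) + 2d(sin α − sin β))/8 = -4.666706, |c| > 1 → infeasible
LRL: c = (6 − d² + 2cos(α−β) − 2d(sin α − sin β))/8 = -3.662195, |c| > 1 → infeasible
Shortest: RSL with L = 33.514097 m ≈ 33.5141 m
Convert RSL to answer units (arcs ×180/π): t = 0.679370·180/π = 38.9250°, p = ρ·p = 5.05·4.834402 = 24.4137 m, q = 1.122683·180/π = 64.3250°, L = 33.5141 m.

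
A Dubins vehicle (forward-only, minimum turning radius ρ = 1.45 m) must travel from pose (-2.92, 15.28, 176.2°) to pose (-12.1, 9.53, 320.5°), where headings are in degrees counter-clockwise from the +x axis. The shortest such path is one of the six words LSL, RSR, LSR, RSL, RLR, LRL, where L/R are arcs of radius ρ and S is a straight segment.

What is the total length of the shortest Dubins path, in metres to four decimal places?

12.4126 m

Let ψ = atan2(Δy, Δx) = atan2(-5.75, -9.18) = -147.9385° be the start→goal bearing.
Normalize: d = |goal − start| / ρ = 10.832124/1.45 = 7.470430, α = (θ_start − ψ) mod 360° = 324.1385° = 5.657285 rad, β = (θ_goal − ψ) mod 360° = 108.4385° = 1.892610 rad.
Common terms: sin α = -0.585827, cos α = 0.810436, sin β = 0.948663, cos β = -0.316287, cos(α−β) = -0.812084, d² = 55.807325. Work in radians in the unit-radius frame; every candidate has L = ρ·(t + p + q).
LSL: p² = 2 + d² − 2cos(α−β) + 2d(sin α − sin β) = 36.504882; p = √p² = 6.041927; φ = atan2(cos β − cos α, d + sin α − sin β) = -0.187582 rad; t = (φ − α) mod 2π = 0.438318 rad, q = (β − φ) mod 2π = 2.080192 rad → L = 1.45·(0.438318 + 6.041927 + 2.080192) = 1.45·8.560437 = 12.412634 m
RSR: p² = 2 + d² − 2cos(α−β) + 2d(sin β − sin α) = 82.358102; p = √p² = 9.075136; φ = atan2(cos α − cos β, d − sin α + sin β) = 0.124476 rad; t = (α − φ) mod 2π = 5.532809 rad, q = (φ − β) mod 2π = 4.515052 rad → L = 1.45·(5.532809 + 9.075136 + 4.515052) = 1.45·19.122997 = 27.728346 m
LSR: p² = d² − 2 + 2cos(α−β) + 2d(sin α + sin β) = 57.604242; p = √p² = 7.589746; φ = atan2(−cos α − cos β, d + sin α + sin β) − atan2(−2, p) = 0.194656 rad; t = (φ − α) mod 2π = 0.820557 rad, q = (φ − β) mod 2π = 4.585232 rad → L = 1.45·(0.820557 + 7.589746 + 4.585232) = 1.45·12.995535 = 18.843525 m
RSL: p² = d² − 2 + 2cos(α−β) − 2d(sin α + sin β) = 46.762073; p = √p² = 6.838280; φ = atan2(cos α + cos β, d − sin α − sin β) − atan2(2, p) = -0.215123 rad; t = (α − φ) mod 2π = 5.872408 rad, q = (β − φ) mod 2π = 2.107733 rad → L = 1.45·(5.872408 + 6.838280 + 2.107733) = 1.45·14.818421 = 21.486710 m
RLR: c = (6 − d² + 2cos(α−β) + 2d(sin α − sin β))/8 = -9.294763, |c| > 1 → infeasible
LRL: c = (6 − d² + 2cos(α−β) − 2d(sin α − sin β))/8 = -3.563110, |c| > 1 → infeasible
Shortest: LSL with L = 12.412634 m ≈ 12.4126 m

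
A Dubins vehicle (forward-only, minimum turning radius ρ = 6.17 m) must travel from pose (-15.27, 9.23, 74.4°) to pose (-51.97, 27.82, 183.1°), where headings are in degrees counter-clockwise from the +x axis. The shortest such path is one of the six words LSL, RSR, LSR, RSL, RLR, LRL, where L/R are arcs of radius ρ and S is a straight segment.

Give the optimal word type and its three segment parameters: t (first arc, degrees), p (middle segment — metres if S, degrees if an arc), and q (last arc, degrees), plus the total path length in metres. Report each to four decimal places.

LSL: t = 86.1063°, p = 32.2736 m, q = 22.5937°, L = 43.9792 m

Let ψ = atan2(Δy, Δx) = atan2(18.59, -36.70) = 153.1360° be the start→goal bearing.
Normalize: d = |goal − start| / ρ = 41.139739/6.17 = 6.667705, α = (θ_start − ψ) mod 360° = 281.2640° = 4.908983 rad, β = (θ_goal − ψ) mod 360° = 29.9640° = 0.522971 rad.
Common terms: sin α = -0.980738, cos α = 0.195330, sin β = 0.499456, cos β = 0.866339, cos(α−β) = -0.320613, d² = 44.458287. Work in radians in the unit-radius frame; every candidate has L = ρ·(t + p + q).
LSL: p² = 2 + d² − 2cos(α−β) + 2d(sin α − sin β) = 27.360526; p = √p² = 5.230729; φ = atan2(cos β − cos α, d + sin α − sin β) = 0.128637 rad; t = (φ − α) mod 2π = 1.502839 rad, q = (β − φ) mod 2π = 0.394334 rad → L = 6.17·(1.502839 + 5.230729 + 0.394334) = 6.17·7.127902 = 43.979155 m
RSR: p² = 2 + d² − 2cos(α−β) + 2d(sin β − sin α) = 66.838500; p = √p² = 8.175482; φ = atan2(cos α − cos β, d − sin α + sin β) = -0.082168 rad; t = (α − φ) mod 2π = 4.991151 rad, q = (φ − β) mod 2π = 5.678046 rad → L = 6.17·(4.991151 + 8.175482 + 5.678046) = 6.17·18.844679 = 116.271672 m
LSR: p² = d² − 2 + 2cos(α−β) + 2d(sin α + sin β) = 35.398975; p = √p² = 5.949704; φ = atan2(−cos α − cos β, d + sin α + sin β) − atan2(−2, p) = 0.154327 rad; t = (φ − α) mod 2π = 1.528529 rad, q = (φ − β) mod 2π = 5.914542 rad → L = 6.17·(1.528529 + 5.949704 + 5.914542) = 6.17·13.392775 = 82.633422 m
RSL: p² = d² − 2 + 2cos(α−β) − 2d(sin α + sin β) = 48.235148; p = √p² = 6.945153; φ = atan2(cos α + cos β, d − sin α − sin β) − atan2(2, p) = -0.132956 rad; t = (α − φ) mod 2π = 5.041939 rad, q = (β − φ) mod 2π = 0.655926 rad → L = 6.17·(5.041939 + 6.945153 + 0.655926) = 6.17·12.643018 = 78.007421 m
RLR: c = (6 − d² + 2cos(α−β) + 2d(sin α − sin β))/8 = -7.354813, |c| > 1 → infeasible
LRL: c = (6 − d² + 2cos(α−β) − 2d(sin α − sin β))/8 = -2.420066, |c| > 1 → infeasible
Shortest: LSL with L = 43.979155 m ≈ 43.9792 m
Convert LSL to answer units (arcs ×180/π): t = 1.502839·180/π = 86.1063°, p = ρ·p = 6.17·5.230729 = 32.2736 m, q = 0.394334·180/π = 22.5937°, L = 43.9792 m.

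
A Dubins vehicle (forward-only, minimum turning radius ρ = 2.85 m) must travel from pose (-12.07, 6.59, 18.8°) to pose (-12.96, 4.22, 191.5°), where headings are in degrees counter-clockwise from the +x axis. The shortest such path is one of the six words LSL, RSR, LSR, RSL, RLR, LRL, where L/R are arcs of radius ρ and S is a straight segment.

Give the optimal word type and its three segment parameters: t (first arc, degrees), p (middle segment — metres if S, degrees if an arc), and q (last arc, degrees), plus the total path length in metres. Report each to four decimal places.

Let ψ = atan2(Δy, Δx) = atan2(-2.37, -0.89) = -110.5825° be the start→goal bearing.
Normalize: d = |goal − start| / ρ = 2.531600/2.85 = 0.888281, α = (θ_start − ψ) mod 360° = 129.3825° = 2.258151 rad, β = (θ_goal − ψ) mod 360° = 302.0825° = 5.272335 rad.
Common terms: sin α = 0.772927, cos α = -0.634495, sin β = -0.847284, cos β = 0.531140, cos(α−β) = -0.991894, d² = 0.789043. Work in radians in the unit-radius frame; every candidate has L = ρ·(t + p + q).
LSL: p² = 2 + d² − 2cos(α−β) + 2d(sin α − sin β) = 7.651236; p = √p² = 2.766087; φ = atan2(cos β − cos α, d + sin α − sin β) = 0.434991 rad; t = (φ − α) mod 2π = 4.460025 rad, q = (β − φ) mod 2π = 4.837344 rad → L = 2.85·(4.460025 + 2.766087 + 4.837344) = 2.85·12.063456 = 34.380849 m
RSR: p² = 2 + d² − 2cos(α−β) + 2d(sin β − sin α) = 1.894427; p = √p² = 1.376382; φ = atan2(cos α − cos β, d − sin α + sin β) = -2.131495 rad; t = (α − φ) mod 2π = 4.389647 rad, q = (φ − β) mod 2π = 5.162540 rad → L = 2.85·(4.389647 + 1.376382 + 5.162540) = 2.85·10.928569 = 31.146421 m
LSR: p² = d² − 2 + 2cos(α−β) + 2d(sin α + sin β) = -3.326846 < 0 → infeasible
RSL: p² = d² − 2 + 2cos(α−β) − 2d(sin α + sin β) = -3.062647 < 0 → infeasible
RLR: c = (6 − d² + 2cos(α−β) + 2d(sin α − sin β))/8 = 0.763197; p = 2π − arccos c = 5.580635 rad; φ = atan2(cos α − cos β, d − sin α + sin β) = -2.131495 rad; t = (α − φ + p/2) mod 2π = 0.896779 rad, q = (α − β − t + p) mod 2π = 1.669672 rad → L = 2.85·(0.896779 + 5.580635 + 1.669672) = 2.85·8.147086 = 23.219195 m
LRL: c = (6 − d² + 2cos(α−β) − 2d(sin α − sin β))/8 = 0.043595; p = 2π − arccos c = 4.755998 rad; φ = atan2(cos β − cos α, d + sin α − sin β) = 0.434991 rad; t = (φ − α + p/2) mod 2π = 0.554839 rad, q = (β − α − t + p) mod 2π = 0.932158 rad → L = 2.85·(0.554839 + 4.755998 + 0.932158) = 2.85·6.242995 = 17.792535 m
Shortest: LRL with L = 17.792535 m ≈ 17.7925 m
Convert LRL to answer units (arcs ×180/π): t = 0.554839·180/π = 31.7899°, p = 4.755998·180/π = 272.4986°, q = 0.932158·180/π = 53.4087°, L = 17.7925 m.

LRL: t = 31.7899°, p = 272.4986°, q = 53.4087°, L = 17.7925 m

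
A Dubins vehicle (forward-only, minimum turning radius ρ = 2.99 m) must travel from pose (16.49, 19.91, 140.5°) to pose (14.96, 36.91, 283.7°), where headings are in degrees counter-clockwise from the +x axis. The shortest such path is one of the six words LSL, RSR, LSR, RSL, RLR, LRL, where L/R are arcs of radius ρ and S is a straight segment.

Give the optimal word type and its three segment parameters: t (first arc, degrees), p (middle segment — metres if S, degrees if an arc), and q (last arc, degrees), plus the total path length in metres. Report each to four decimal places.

Let ψ = atan2(Δy, Δx) = atan2(17.00, -1.53) = 95.1428° be the start→goal bearing.
Normalize: d = |goal − start| / ρ = 17.068711/2.99 = 5.708599, α = (θ_start − ψ) mod 360° = 45.3572° = 0.791633 rad, β = (θ_goal − ψ) mod 360° = 188.5572° = 3.290945 rad.
Common terms: sin α = 0.711502, cos α = 0.702684, sin β = -0.148797, cos β = -0.988868, cos(α−β) = -0.800731, d² = 32.588103. Work in radians in the unit-radius frame; every candidate has L = ρ·(t + p + q).
LSL: p² = 2 + d² − 2cos(α−β) + 2d(sin α − sin β) = 46.011771; p = √p² = 6.783198; φ = atan2(cos β − cos α, d + sin α − sin β) = -0.252034 rad; t = (φ − α) mod 2π = 5.239519 rad, q = (β − φ) mod 2π = 3.542978 rad → L = 2.99·(5.239519 + 6.783198 + 3.542978) = 2.99·15.565694 = 46.541427 m
RSR: p² = 2 + d² − 2cos(α−β) + 2d(sin β − sin α) = 26.367361; p = √p² = 5.134916; φ = atan2(cos α − cos β, d − sin α + sin β) = 0.335691 rad; t = (α − φ) mod 2π = 0.455942 rad, q = (φ − β) mod 2π = 3.327932 rad → L = 2.99·(0.455942 + 5.134916 + 3.327932) = 2.99·8.918790 = 26.667181 m
LSR: p² = d² − 2 + 2cos(α−β) + 2d(sin α + sin β) = 35.411149; p = √p² = 5.950727; φ = atan2(−cos α − cos β, d + sin α + sin β) − atan2(−2, p) = 0.369835 rad; t = (φ − α) mod 2π = 5.861387 rad, q = (φ − β) mod 2π = 3.362075 rad → L = 2.99·(5.861387 + 5.950727 + 3.362075) = 2.99·15.174189 = 45.370825 m
RSL: p² = d² − 2 + 2cos(α−β) − 2d(sin α + sin β) = 22.562132; p = √p² = 4.749961; φ = atan2(cos α + cos β, d − sin α − sin β) − atan2(2, p) = -0.454082 rad; t = (α − φ) mod 2π = 1.245715 rad, q = (β − φ) mod 2π = 3.745027 rad → L = 2.99·(1.245715 + 4.749961 + 3.745027) = 2.99·9.740703 = 29.124702 m
RLR: c = (6 − d² + 2cos(α−β) + 2d(sin α − sin β))/8 = -2.295920, |c| > 1 → infeasible
LRL: c = (6 − d² + 2cos(α−β) − 2d(sin α − sin β))/8 = -4.751471, |c| > 1 → infeasible
Shortest: RSR with L = 26.667181 m ≈ 26.6672 m
Convert RSR to answer units (arcs ×180/π): t = 0.455942·180/π = 26.1236°, p = ρ·p = 2.99·5.134916 = 15.3534 m, q = 3.327932·180/π = 190.6764°, L = 26.6672 m.

RSR: t = 26.1236°, p = 15.3534 m, q = 190.6764°, L = 26.6672 m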